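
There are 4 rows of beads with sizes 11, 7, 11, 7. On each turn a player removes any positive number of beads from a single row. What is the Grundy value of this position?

Nim-sum: 11 XOR 7 XOR 11 XOR 7 = 0.

0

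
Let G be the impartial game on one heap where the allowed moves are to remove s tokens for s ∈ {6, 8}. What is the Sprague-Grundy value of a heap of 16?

Grundy values for subtraction set {6, 8}:
k:     0  1  2  3  4  5  6  7  8  9 10 11 12 13 14 15 16
g(k):  0  0  0  0  0  0  1  1  1  1  1  1  2  2  0  0  0
So g(16) = 0.

0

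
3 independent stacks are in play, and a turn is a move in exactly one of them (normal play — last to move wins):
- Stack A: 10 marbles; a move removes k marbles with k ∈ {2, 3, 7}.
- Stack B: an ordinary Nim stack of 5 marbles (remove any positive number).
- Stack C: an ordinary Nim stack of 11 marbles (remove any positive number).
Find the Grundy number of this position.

14

For stack A, compute g(0), g(1), … with moves {2, 3, 7}:
g(0) = mex{} = 0
g(1) = mex{} = 0
g(2) = mex{0} = 1
g(3) = mex{0} = 1
g(4) = mex{0,1} = 2
g(5) = mex{1} = 0
g(6) = mex{1,2} = 0
g(7) = mex{0,2} = 1
g(8) = mex{0} = 1
g(9) = mex{0,1} = 2
g(10) = mex{1} = 0
So g(10) = 0.
Stack B is a plain Nim stack of size 5, so its Grundy value is 5.
Stack C is a plain Nim stack of size 11, so its Grundy value is 11.
The value of a disjunctive sum is the nim-sum of the parts.
Combined value = 0 ⊕ 5 ⊕ 11 = 14.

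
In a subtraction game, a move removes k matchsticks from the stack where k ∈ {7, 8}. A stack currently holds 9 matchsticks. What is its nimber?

1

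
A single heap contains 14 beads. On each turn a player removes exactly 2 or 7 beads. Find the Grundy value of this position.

0

Grundy values for subtraction set {2, 7}:
g(0) = mex{} = 0
g(1) = mex{} = 0
g(2) = mex{0} = 1
g(3) = mex{0} = 1
g(4) = mex{1} = 0
g(5) = mex{1} = 0
g(6) = mex{0} = 1
g(7) = mex{0} = 1
g(8) = mex{0,1} = 2
g(9) = mex{1} = 0
g(10) = mex{1,2} = 0
g(11) = mex{0} = 1
g(12) = mex{0} = 1
g(13) = mex{1} = 0
g(14) = mex{1} = 0
So g(14) = 0.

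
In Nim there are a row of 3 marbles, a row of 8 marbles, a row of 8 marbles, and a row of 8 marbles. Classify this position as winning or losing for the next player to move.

Nim-sum: 3 ^ 8 ^ 8 ^ 8 = 11.
The nim-sum is 11 ≠ 0, so this is an N-position: the player to move can win.

Winning position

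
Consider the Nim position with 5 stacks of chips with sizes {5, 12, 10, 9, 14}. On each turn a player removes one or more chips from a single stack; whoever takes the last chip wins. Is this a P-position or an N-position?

N-position

In binary:
  0101  (5)
  1100  (12)
  1010  (10)
  1001  (9)
  1110  (14)
  ----
  0100  (4)
The nim-sum is 4 ≠ 0, so this is an N-position: the player to move can win.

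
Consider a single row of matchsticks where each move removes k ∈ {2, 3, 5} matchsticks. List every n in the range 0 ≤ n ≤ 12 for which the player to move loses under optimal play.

0, 1, 7, 8

Compute g(0), g(1), … for moves {2, 3, 5}:
k:     0  1  2  3  4  5  6  7  8  9 10 11 12
g(k):  0  0  1  1  2  2  3  0  0  1  1  2  2
The P-positions (g = 0) in 0..12 are 0, 1, 7, 8.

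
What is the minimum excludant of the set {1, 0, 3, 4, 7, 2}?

The values 0, 1, 2, 3, 4 are all present; 5 is the first non-negative integer missing from the set.

5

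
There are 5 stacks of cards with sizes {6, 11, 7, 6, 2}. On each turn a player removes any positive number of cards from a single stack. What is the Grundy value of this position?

Bitwise XOR of the heap sizes:
  0110  (6)
  1011  (11)
  0111  (7)
  0110  (6)
  0010  (2)
  ----
  1110  (14)

14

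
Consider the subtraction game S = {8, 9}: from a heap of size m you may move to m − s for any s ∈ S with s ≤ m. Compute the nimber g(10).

1

Compute g(0), g(1), … for moves {8, 9}:
k:     0  1  2  3  4  5  6  7  8  9 10
g(k):  0  0  0  0  0  0  0  0  1  1  1
So g(10) = 1.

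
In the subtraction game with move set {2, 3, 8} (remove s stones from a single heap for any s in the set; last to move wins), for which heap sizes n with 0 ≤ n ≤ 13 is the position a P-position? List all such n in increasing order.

0, 1, 5, 6, 10, 11

Build the Grundy sequence with g(k) = mex{g(k−s) : s ∈ {2, 3, 8}, s ≤ k}:
k:     0  1  2  3  4  5  6  7  8  9 10 11 12 13
g(k):  0  0  1  1  2  0  0  1  1  2  0  0  1  1
The P-positions (g = 0) in 0..13 are 0, 1, 5, 6, 10, 11.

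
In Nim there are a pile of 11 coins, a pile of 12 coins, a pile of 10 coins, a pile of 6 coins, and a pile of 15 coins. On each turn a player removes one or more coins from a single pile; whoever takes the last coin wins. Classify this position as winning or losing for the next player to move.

Winning position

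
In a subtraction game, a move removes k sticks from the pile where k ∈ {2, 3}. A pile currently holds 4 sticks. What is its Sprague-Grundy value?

Build the Grundy sequence with g(k) = mex{g(k−s) : s ∈ {2, 3}, s ≤ k}:
g(0) = mex{} = 0
g(1) = mex{} = 0
g(2) = mex{0} = 1
g(3) = mex{0} = 1
g(4) = mex{0,1} = 2
So g(4) = 2.

2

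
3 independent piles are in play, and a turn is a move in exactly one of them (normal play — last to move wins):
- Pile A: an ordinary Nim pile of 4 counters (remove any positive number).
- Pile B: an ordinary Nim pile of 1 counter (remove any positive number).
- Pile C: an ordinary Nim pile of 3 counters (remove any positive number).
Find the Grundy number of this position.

6

Pile A is a plain Nim pile of size 4, so its Grundy value is 4.
Pile B is a plain Nim pile of size 1, so its Grundy value is 1.
Pile C is a plain Nim pile of size 3, so its Grundy value is 3.
By the Sprague-Grundy theorem, the Grundy value of a sum of independent games is the XOR of the component values.
Combined value = 4 XOR 1 XOR 3 = 6.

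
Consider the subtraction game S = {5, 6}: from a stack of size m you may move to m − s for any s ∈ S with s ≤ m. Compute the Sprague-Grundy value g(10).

Grundy values for subtraction set {5, 6}:
k:     0  1  2  3  4  5  6  7  8  9 10
g(k):  0  0  0  0  0  1  1  1  1  1  2
So g(10) = 2.

2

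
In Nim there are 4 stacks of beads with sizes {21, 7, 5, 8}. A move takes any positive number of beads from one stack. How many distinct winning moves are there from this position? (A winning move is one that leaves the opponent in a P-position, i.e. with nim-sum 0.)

1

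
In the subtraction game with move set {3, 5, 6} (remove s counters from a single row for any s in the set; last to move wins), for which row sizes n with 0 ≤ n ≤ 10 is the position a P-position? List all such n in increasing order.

0, 1, 2, 9, 10

Grundy values for subtraction set {3, 5, 6}:
k:     0  1  2  3  4  5  6  7  8  9 10
g(k):  0  0  0  1  1  1  2  2  2  0  0
The P-positions (g = 0) in 0..10 are 0, 1, 2, 9, 10.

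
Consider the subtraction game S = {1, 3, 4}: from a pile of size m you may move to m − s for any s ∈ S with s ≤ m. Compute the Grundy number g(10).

Compute g(0), g(1), … for moves {1, 3, 4}:
k:     0  1  2  3  4  5  6  7  8  9 10
g(k):  0  1  0  1  2  3  2  0  1  0  1
So g(10) = 1.

1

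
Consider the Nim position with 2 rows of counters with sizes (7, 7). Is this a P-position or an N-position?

P-position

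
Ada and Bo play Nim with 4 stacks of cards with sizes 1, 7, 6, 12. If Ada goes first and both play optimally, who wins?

Compute the nim-sum pairwise:
1 ⊕ 7 = 6
6 ⊕ 6 = 0
0 ⊕ 12 = 12
The nim-sum is 12 ≠ 0, so this is an N-position: the player to move can win; Ada has a winning move.

Ada wins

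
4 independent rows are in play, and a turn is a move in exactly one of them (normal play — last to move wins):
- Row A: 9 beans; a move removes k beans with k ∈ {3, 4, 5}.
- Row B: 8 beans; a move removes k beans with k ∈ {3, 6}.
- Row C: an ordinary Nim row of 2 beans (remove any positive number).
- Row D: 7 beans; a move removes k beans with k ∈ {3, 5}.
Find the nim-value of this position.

2

Grundy values for row A (subtraction set {3, 4, 5}):
g(0) = mex{} = 0
g(1) = mex{} = 0
g(2) = mex{} = 0
g(3) = mex{0} = 1
g(4) = mex{0} = 1
g(5) = mex{0} = 1
g(6) = mex{0,1} = 2
g(7) = mex{0,1} = 2
g(8) = mex{1} = 0
g(9) = mex{1,2} = 0
So g(9) = 0.
Build the Grundy sequence for row B with g(k) = mex{g(k−s) : s ∈ {3, 6}, s ≤ k}:
k:     0  1  2  3  4  5  6  7  8
g(k):  0  0  0  1  1  1  2  2  2
So g(8) = 2.
Row C is a plain Nim row of size 2, so its Grundy value is 2.
Grundy values for row D (subtraction set {3, 5}):
k:     0  1  2  3  4  5  6  7
g(k):  0  0  0  1  1  1  2  2
So g(7) = 2.
The value of a disjunctive sum is the nim-sum of the parts.
Combined value = 0 ⊕ 2 ⊕ 2 ⊕ 2 = 2.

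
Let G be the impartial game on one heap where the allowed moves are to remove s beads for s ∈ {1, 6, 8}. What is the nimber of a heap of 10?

1

Build the Grundy sequence with g(k) = mex{g(k−s) : s ∈ {1, 6, 8}, s ≤ k}:
g(0) = mex{} = 0
g(1) = mex{0} = 1
g(2) = mex{1} = 0
g(3) = mex{0} = 1
g(4) = mex{1} = 0
g(5) = mex{0} = 1
g(6) = mex{0,1} = 2
g(7) = mex{1,2} = 0
g(8) = mex{0} = 1
g(9) = mex{1} = 0
g(10) = mex{0} = 1
So g(10) = 1.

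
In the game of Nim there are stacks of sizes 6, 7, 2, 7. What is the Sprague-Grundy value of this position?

4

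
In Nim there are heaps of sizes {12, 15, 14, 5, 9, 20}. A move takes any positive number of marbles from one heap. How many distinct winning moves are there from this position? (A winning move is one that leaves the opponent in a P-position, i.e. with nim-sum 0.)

1

Compute the nim-sum pairwise:
12 ^ 15 = 3
3 ^ 14 = 13
13 ^ 5 = 8
8 ^ 9 = 1
1 ^ 20 = 21
The overall nim-sum is X = 21. A heap of size p has a winning move iff p XOR X < p (reduce it to p XOR X).
  12: 12 XOR 21 = 25 ≥ 12 — no move.
  15: 15 XOR 21 = 26 ≥ 15 — no move.
  14: 14 XOR 21 = 27 ≥ 14 — no move.
  5: 5 XOR 21 = 16 ≥ 5 — no move.
  9: 9 XOR 21 = 28 ≥ 9 — no move.
  20: 20 XOR 21 = 1 < 20 — winning move (to 1).
That gives 1 winning move.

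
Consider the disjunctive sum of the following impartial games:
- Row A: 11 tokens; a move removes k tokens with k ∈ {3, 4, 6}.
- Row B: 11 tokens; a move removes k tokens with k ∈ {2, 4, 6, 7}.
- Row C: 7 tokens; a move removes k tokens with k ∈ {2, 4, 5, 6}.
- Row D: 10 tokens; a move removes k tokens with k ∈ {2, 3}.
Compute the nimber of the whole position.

2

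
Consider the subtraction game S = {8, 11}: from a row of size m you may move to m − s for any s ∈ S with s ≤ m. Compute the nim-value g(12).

Grundy values for subtraction set {8, 11}:
g(0) = mex{} = 0
g(1) = mex{} = 0
g(2) = mex{} = 0
g(3) = mex{} = 0
g(4) = mex{} = 0
g(5) = mex{} = 0
g(6) = mex{} = 0
g(7) = mex{} = 0
g(8) = mex{0} = 1
g(9) = mex{0} = 1
g(10) = mex{0} = 1
g(11) = mex{0} = 1
g(12) = mex{0} = 1
So g(12) = 1.

1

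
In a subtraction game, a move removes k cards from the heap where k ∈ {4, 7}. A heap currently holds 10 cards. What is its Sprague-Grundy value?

Compute g(0), g(1), … for moves {4, 7}:
k:     0  1  2  3  4  5  6  7  8  9 10
g(k):  0  0  0  0  1  1  1  1  2  2  2
So g(10) = 2.

2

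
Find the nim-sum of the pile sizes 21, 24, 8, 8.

Nim-sum: 21 ⊕ 24 ⊕ 8 ⊕ 8 = 13.

13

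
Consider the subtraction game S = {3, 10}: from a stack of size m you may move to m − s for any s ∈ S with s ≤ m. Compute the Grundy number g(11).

1

Grundy values for subtraction set {3, 10}:
g(0) = mex{} = 0
g(1) = mex{} = 0
g(2) = mex{} = 0
g(3) = mex{0} = 1
g(4) = mex{0} = 1
g(5) = mex{0} = 1
g(6) = mex{1} = 0
g(7) = mex{1} = 0
g(8) = mex{1} = 0
g(9) = mex{0} = 1
g(10) = mex{0} = 1
g(11) = mex{0} = 1
So g(11) = 1.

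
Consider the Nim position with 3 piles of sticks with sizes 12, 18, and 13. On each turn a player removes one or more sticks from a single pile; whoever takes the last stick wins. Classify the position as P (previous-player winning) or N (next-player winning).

Nim-sum: 12 ⊕ 18 ⊕ 13 = 19.
The nim-sum is 19 ≠ 0, so this is an N-position: the player to move can win.

N-position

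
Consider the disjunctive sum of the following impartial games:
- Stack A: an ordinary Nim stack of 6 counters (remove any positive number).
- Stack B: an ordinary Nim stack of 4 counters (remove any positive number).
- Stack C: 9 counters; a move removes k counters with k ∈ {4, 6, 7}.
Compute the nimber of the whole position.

0

Stack A is a plain Nim stack of size 6, so its Grundy value is 6.
Stack B is a plain Nim stack of size 4, so its Grundy value is 4.
Grundy values for stack C (subtraction set {4, 6, 7}):
g(0) = mex{} = 0
g(1) = mex{} = 0
g(2) = mex{} = 0
g(3) = mex{} = 0
g(4) = mex{0} = 1
g(5) = mex{0} = 1
g(6) = mex{0} = 1
g(7) = mex{0} = 1
g(8) = mex{0,1} = 2
g(9) = mex{0,1} = 2
So g(9) = 2.
The value of a disjunctive sum is the nim-sum of the parts.
Combined value = 6 XOR 4 XOR 2 = 0.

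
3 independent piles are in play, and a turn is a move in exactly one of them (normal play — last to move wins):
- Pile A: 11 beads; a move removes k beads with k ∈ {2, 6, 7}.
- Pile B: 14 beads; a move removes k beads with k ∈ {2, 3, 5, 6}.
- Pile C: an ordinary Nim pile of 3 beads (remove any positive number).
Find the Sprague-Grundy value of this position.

For pile A, compute g(0), g(1), … with moves {2, 6, 7}:
k:     0  1  2  3  4  5  6  7  8  9 10 11
g(k):  0  0  1  1  0  0  1  1  2  0  3  1
So g(11) = 1.
For pile B, compute g(0), g(1), … with moves {2, 3, 5, 6}:
k:     0  1  2  3  4  5  6  7  8  9 10 11 12 13 14
g(k):  0  0  1  1  2  2  3  3  0  0  1  1  2  2  3
So g(14) = 3.
Pile C is a plain Nim pile of size 3, so its Grundy value is 3.
The value of a disjunctive sum is the nim-sum of the parts.
Combined value = 1 XOR 3 XOR 3 = 1.

1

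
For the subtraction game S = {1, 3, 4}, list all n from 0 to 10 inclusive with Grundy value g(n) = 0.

0, 2, 7, 9

Build the Grundy sequence with g(k) = mex{g(k−s) : s ∈ {1, 3, 4}, s ≤ k}:
k:     0  1  2  3  4  5  6  7  8  9 10
g(k):  0  1  0  1  2  3  2  0  1  0  1
The P-positions (g = 0) in 0..10 are 0, 2, 7, 9.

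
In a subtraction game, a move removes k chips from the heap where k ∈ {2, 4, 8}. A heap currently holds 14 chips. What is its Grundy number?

1

Grundy values for subtraction set {2, 4, 8}:
g(0) = mex{} = 0
g(1) = mex{} = 0
g(2) = mex{0} = 1
g(3) = mex{0} = 1
g(4) = mex{0,1} = 2
g(5) = mex{0,1} = 2
g(6) = mex{1,2} = 0
g(7) = mex{1,2} = 0
g(8) = mex{0,2} = 1
g(9) = mex{0,2} = 1
g(10) = mex{0,1} = 2
g(11) = mex{0,1} = 2
g(12) = mex{1,2} = 0
g(13) = mex{1,2} = 0
g(14) = mex{0,2} = 1
So g(14) = 1.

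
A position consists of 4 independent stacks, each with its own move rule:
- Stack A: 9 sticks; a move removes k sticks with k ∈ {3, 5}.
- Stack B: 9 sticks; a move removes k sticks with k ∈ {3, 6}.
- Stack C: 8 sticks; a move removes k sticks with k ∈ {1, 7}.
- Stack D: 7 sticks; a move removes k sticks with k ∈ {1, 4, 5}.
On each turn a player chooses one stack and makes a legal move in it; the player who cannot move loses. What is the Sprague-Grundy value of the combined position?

For stack A, compute g(0), g(1), … with moves {3, 5}:
k:     0  1  2  3  4  5  6  7  8  9
g(k):  0  0  0  1  1  1  2  2  0  0
So g(9) = 0.
Grundy values for stack B (subtraction set {3, 6}):
k:     0  1  2  3  4  5  6  7  8  9
g(k):  0  0  0  1  1  1  2  2  2  0
So g(9) = 0.
For stack C, compute g(0), g(1), … with moves {1, 7}:
g(0) = mex{} = 0
g(1) = mex{0} = 1
g(2) = mex{1} = 0
g(3) = mex{0} = 1
g(4) = mex{1} = 0
g(5) = mex{0} = 1
g(6) = mex{1} = 0
g(7) = mex{0} = 1
g(8) = mex{1} = 0
So g(8) = 0.
Build the Grundy sequence for stack D with g(k) = mex{g(k−s) : s ∈ {1, 4, 5}, s ≤ k}:
g(0) = mex{} = 0
g(1) = mex{0} = 1
g(2) = mex{1} = 0
g(3) = mex{0} = 1
g(4) = mex{0,1} = 2
g(5) = mex{0,1,2} = 3
g(6) = mex{0,1,3} = 2
g(7) = mex{0,1,2} = 3
So g(7) = 3.
By the Sprague-Grundy theorem, the Grundy value of a sum of independent games is the XOR of the component values.
Combined value = 0 ⊕ 0 ⊕ 0 ⊕ 3 = 3.

3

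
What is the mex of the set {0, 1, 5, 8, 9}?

2

The values 0, 1 are all present; 2 is the first non-negative integer missing from the set.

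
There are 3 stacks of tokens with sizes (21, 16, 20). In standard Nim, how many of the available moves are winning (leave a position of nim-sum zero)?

3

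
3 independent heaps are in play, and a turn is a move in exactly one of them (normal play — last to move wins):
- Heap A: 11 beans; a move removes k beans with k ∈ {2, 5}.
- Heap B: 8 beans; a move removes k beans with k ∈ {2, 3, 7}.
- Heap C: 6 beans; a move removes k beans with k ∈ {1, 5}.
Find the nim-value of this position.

1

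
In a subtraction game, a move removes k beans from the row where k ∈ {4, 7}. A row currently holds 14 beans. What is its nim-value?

0

Build the Grundy sequence with g(k) = mex{g(k−s) : s ∈ {4, 7}, s ≤ k}:
g(0) = mex{} = 0
g(1) = mex{} = 0
g(2) = mex{} = 0
g(3) = mex{} = 0
g(4) = mex{0} = 1
g(5) = mex{0} = 1
g(6) = mex{0} = 1
g(7) = mex{0} = 1
g(8) = mex{0,1} = 2
g(9) = mex{0,1} = 2
g(10) = mex{0,1} = 2
g(11) = mex{1} = 0
g(12) = mex{1,2} = 0
g(13) = mex{1,2} = 0
g(14) = mex{1,2} = 0
So g(14) = 0.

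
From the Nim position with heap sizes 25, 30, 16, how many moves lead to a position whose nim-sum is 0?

3

In binary:
  11001  (25)
  11110  (30)
  10000  (16)
  -----
  10111  (23)
The overall nim-sum is X = 23. A heap of size p has a winning move iff p XOR X < p (reduce it to p XOR X).
  25: 25 XOR 23 = 14 < 25 — winning move (to 14).
  30: 30 XOR 23 = 9 < 30 — winning move (to 9).
  16: 16 XOR 23 = 7 < 16 — winning move (to 7).
That gives 3 winning moves.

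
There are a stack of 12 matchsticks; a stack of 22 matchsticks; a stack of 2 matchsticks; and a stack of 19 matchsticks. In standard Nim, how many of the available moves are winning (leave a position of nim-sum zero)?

1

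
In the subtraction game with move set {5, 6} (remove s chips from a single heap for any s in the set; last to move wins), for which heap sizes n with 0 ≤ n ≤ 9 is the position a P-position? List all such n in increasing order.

Compute g(0), g(1), … for moves {5, 6}:
g(0) = mex{} = 0
g(1) = mex{} = 0
g(2) = mex{} = 0
g(3) = mex{} = 0
g(4) = mex{} = 0
g(5) = mex{0} = 1
g(6) = mex{0} = 1
g(7) = mex{0} = 1
g(8) = mex{0} = 1
g(9) = mex{0} = 1
The P-positions (g = 0) in 0..9 are 0, 1, 2, 3, 4.

0, 1, 2, 3, 4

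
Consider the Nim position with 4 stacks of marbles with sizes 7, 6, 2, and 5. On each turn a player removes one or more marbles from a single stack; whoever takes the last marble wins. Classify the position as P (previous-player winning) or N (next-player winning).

Nim-sum: 7 XOR 6 XOR 2 XOR 5 = 6.
The nim-sum is 6 ≠ 0, so this is an N-position: the player to move can win.

N-position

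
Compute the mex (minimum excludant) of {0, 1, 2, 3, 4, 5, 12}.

The values 0, 1, 2, 3, 4, 5 are all present; 6 is the first non-negative integer missing from the set.

6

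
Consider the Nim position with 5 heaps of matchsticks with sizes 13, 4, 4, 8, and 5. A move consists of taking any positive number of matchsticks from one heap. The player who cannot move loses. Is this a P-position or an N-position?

P-position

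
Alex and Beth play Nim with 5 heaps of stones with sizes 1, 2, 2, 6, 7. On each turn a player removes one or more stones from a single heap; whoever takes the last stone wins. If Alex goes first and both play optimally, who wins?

Beth wins

Bitwise XOR of the heap sizes:
  001  (1)
  010  (2)
  010  (2)
  110  (6)
  111  (7)
  ---
  000  (0)
The nim-sum is 0, so this is a P-position: the player to move is in a losing position under optimal play; Alex is about to move from it and so loses — Beth wins.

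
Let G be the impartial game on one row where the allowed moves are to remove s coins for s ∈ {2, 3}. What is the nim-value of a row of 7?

1

Compute g(0), g(1), … for moves {2, 3}:
g(0) = mex{} = 0
g(1) = mex{} = 0
g(2) = mex{0} = 1
g(3) = mex{0} = 1
g(4) = mex{0,1} = 2
g(5) = mex{1} = 0
g(6) = mex{1,2} = 0
g(7) = mex{0,2} = 1
So g(7) = 1.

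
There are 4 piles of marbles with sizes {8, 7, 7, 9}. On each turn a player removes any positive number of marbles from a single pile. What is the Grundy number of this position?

1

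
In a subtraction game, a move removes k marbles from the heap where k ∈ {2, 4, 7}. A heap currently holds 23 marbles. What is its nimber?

Grundy values for subtraction set {2, 4, 7}:
k:     0  1  2  3  4  5  6  7  8  9 10 11 12 13 14 15 16 17 18 19 20 21 22 23
g(k):  0  0  1  1  2  2  0  3  1  0  2  1  0  2  1  0  2  1  0  2  1  0  2  1
So g(23) = 1.

1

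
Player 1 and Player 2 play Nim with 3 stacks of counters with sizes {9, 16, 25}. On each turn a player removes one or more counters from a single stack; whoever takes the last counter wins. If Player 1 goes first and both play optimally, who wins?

Player 2 wins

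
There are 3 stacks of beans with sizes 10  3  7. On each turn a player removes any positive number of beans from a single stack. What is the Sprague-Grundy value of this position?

Nim-sum: 10 ⊕ 3 ⊕ 7 = 14.

14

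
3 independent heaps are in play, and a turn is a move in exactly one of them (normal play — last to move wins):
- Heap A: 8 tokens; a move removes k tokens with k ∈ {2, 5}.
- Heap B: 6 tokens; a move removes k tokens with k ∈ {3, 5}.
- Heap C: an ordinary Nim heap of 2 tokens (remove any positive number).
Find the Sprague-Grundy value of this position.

0

Build the Grundy sequence for heap A with g(k) = mex{g(k−s) : s ∈ {2, 5}, s ≤ k}:
g(0) = mex{} = 0
g(1) = mex{} = 0
g(2) = mex{0} = 1
g(3) = mex{0} = 1
g(4) = mex{1} = 0
g(5) = mex{0,1} = 2
g(6) = mex{0} = 1
g(7) = mex{1,2} = 0
g(8) = mex{1} = 0
So g(8) = 0.
Build the Grundy sequence for heap B with g(k) = mex{g(k−s) : s ∈ {3, 5}, s ≤ k}:
k:     0  1  2  3  4  5  6
g(k):  0  0  0  1  1  1  2
So g(6) = 2.
Heap C is a plain Nim heap of size 2, so its Grundy value is 2.
The value of a disjunctive sum is the nim-sum of the parts.
Combined value = 0 ⊕ 2 ⊕ 2 = 0.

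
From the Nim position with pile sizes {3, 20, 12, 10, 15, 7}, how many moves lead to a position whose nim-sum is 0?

Compute the nim-sum pairwise:
3 ⊕ 20 = 23
23 ⊕ 12 = 27
27 ⊕ 10 = 17
17 ⊕ 15 = 30
30 ⊕ 7 = 25
The overall nim-sum is X = 25. A pile of size p has a winning move iff p XOR X < p (reduce it to p XOR X).
  3: 3 XOR 25 = 26 ≥ 3 — no move.
  20: 20 XOR 25 = 13 < 20 — winning move (to 13).
  12: 12 XOR 25 = 21 ≥ 12 — no move.
  10: 10 XOR 25 = 19 ≥ 10 — no move.
  15: 15 XOR 25 = 22 ≥ 15 — no move.
  7: 7 XOR 25 = 30 ≥ 7 — no move.
That gives 1 winning move.

1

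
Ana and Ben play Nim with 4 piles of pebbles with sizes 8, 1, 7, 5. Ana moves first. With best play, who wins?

Ana wins

Bitwise XOR of the heap sizes:
  1000  (8)
  0001  (1)
  0111  (7)
  0101  (5)
  ----
  1011  (11)
The nim-sum is 11 ≠ 0, so this is an N-position: the player to move can win; Ana has a winning move.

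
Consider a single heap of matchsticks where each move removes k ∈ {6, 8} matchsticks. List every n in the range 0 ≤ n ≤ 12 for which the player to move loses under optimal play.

0, 1, 2, 3, 4, 5

Build the Grundy sequence with g(k) = mex{g(k−s) : s ∈ {6, 8}, s ≤ k}:
k:     0  1  2  3  4  5  6  7  8  9 10 11 12
g(k):  0  0  0  0  0  0  1  1  1  1  1  1  2
The P-positions (g = 0) in 0..12 are 0, 1, 2, 3, 4, 5.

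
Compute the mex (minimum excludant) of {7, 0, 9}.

1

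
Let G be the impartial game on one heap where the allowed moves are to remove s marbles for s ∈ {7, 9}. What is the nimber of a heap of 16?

0

Grundy values for subtraction set {7, 9}:
k:     0  1  2  3  4  5  6  7  8  9 10 11 12 13 14 15 16
g(k):  0  0  0  0  0  0  0  1  1  1  1  1  1  1  2  2  0
So g(16) = 0.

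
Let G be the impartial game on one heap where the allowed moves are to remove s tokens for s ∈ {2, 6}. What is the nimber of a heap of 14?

Grundy values for subtraction set {2, 6}:
g(0) = mex{} = 0
g(1) = mex{} = 0
g(2) = mex{0} = 1
g(3) = mex{0} = 1
g(4) = mex{1} = 0
g(5) = mex{1} = 0
g(6) = mex{0} = 1
g(7) = mex{0} = 1
g(8) = mex{1} = 0
g(9) = mex{1} = 0
g(10) = mex{0} = 1
g(11) = mex{0} = 1
g(12) = mex{1} = 0
g(13) = mex{1} = 0
g(14) = mex{0} = 1
So g(14) = 1.

1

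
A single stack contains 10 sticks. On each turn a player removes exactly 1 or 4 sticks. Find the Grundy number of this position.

0

Build the Grundy sequence with g(k) = mex{g(k−s) : s ∈ {1, 4}, s ≤ k}:
g(0) = mex{} = 0
g(1) = mex{0} = 1
g(2) = mex{1} = 0
g(3) = mex{0} = 1
g(4) = mex{0,1} = 2
g(5) = mex{1,2} = 0
g(6) = mex{0} = 1
g(7) = mex{1} = 0
g(8) = mex{0,2} = 1
g(9) = mex{0,1} = 2
g(10) = mex{1,2} = 0
So g(10) = 0.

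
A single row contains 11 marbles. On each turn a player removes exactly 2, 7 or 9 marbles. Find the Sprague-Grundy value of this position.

Build the Grundy sequence with g(k) = mex{g(k−s) : s ∈ {2, 7, 9}, s ≤ k}:
g(0) = mex{} = 0
g(1) = mex{} = 0
g(2) = mex{0} = 1
g(3) = mex{0} = 1
g(4) = mex{1} = 0
g(5) = mex{1} = 0
g(6) = mex{0} = 1
g(7) = mex{0} = 1
g(8) = mex{0,1} = 2
g(9) = mex{0,1} = 2
g(10) = mex{0,1,2} = 3
g(11) = mex{0,1,2} = 3
So g(11) = 3.

3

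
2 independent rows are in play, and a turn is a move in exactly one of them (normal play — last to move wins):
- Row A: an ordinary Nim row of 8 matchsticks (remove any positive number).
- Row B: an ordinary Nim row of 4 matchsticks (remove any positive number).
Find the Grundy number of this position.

Row A is a plain Nim row of size 8, so its Grundy value is 8.
Row B is a plain Nim row of size 4, so its Grundy value is 4.
The value of a disjunctive sum is the nim-sum of the parts.
Combined value = 8 XOR 4 = 12.

12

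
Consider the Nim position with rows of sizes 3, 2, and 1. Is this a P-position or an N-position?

Compute the nim-sum pairwise:
3 ^ 2 = 1
1 ^ 1 = 0
The nim-sum is 0, so this is a P-position: the player to move is in a losing position under optimal play.

P-position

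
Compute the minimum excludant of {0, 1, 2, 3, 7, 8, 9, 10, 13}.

4

The values 0, 1, 2, 3 are all present; 4 is the first non-negative integer missing from the set.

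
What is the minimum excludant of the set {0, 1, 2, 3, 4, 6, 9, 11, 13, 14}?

The values 0, 1, 2, 3, 4 are all present; 5 is the first non-negative integer missing from the set.

5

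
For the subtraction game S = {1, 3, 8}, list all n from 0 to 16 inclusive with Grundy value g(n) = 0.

0, 2, 4, 6, 11, 13, 15

Grundy values for subtraction set {1, 3, 8}:
k:     0  1  2  3  4  5  6  7  8  9 10 11 12 13 14 15 16
g(k):  0  1  0  1  0  1  0  1  2  3  2  0  1  0  1  0  1
The P-positions (g = 0) in 0..16 are 0, 2, 4, 6, 11, 13, 15.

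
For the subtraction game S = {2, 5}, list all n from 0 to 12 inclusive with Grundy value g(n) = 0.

0, 1, 4, 7, 8, 11

Grundy values for subtraction set {2, 5}:
g(0) = mex{} = 0
g(1) = mex{} = 0
g(2) = mex{0} = 1
g(3) = mex{0} = 1
g(4) = mex{1} = 0
g(5) = mex{0,1} = 2
g(6) = mex{0} = 1
g(7) = mex{1,2} = 0
g(8) = mex{1} = 0
g(9) = mex{0} = 1
g(10) = mex{0,2} = 1
g(11) = mex{1} = 0
g(12) = mex{0,1} = 2
The P-positions (g = 0) in 0..12 are 0, 1, 4, 7, 8, 11.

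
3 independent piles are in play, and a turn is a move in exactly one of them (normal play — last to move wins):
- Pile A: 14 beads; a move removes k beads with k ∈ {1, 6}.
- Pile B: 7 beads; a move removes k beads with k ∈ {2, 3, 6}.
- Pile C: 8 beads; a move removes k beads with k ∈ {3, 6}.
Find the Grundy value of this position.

3

Build the Grundy sequence for pile A with g(k) = mex{g(k−s) : s ∈ {1, 6}, s ≤ k}:
g(0) = mex{} = 0
g(1) = mex{0} = 1
g(2) = mex{1} = 0
g(3) = mex{0} = 1
g(4) = mex{1} = 0
g(5) = mex{0} = 1
g(6) = mex{0,1} = 2
g(7) = mex{1,2} = 0
g(8) = mex{0} = 1
g(9) = mex{1} = 0
g(10) = mex{0} = 1
g(11) = mex{1} = 0
g(12) = mex{0,2} = 1
g(13) = mex{0,1} = 2
g(14) = mex{1,2} = 0
So g(14) = 0.
Build the Grundy sequence for pile B with g(k) = mex{g(k−s) : s ∈ {2, 3, 6}, s ≤ k}:
g(0) = mex{} = 0
g(1) = mex{} = 0
g(2) = mex{0} = 1
g(3) = mex{0} = 1
g(4) = mex{0,1} = 2
g(5) = mex{1} = 0
g(6) = mex{0,1,2} = 3
g(7) = mex{0,2} = 1
So g(7) = 1.
Build the Grundy sequence for pile C with g(k) = mex{g(k−s) : s ∈ {3, 6}, s ≤ k}:
g(0) = mex{} = 0
g(1) = mex{} = 0
g(2) = mex{} = 0
g(3) = mex{0} = 1
g(4) = mex{0} = 1
g(5) = mex{0} = 1
g(6) = mex{0,1} = 2
g(7) = mex{0,1} = 2
g(8) = mex{0,1} = 2
So g(8) = 2.
By the Sprague-Grundy theorem, the Grundy value of a sum of independent games is the XOR of the component values.
Combined value = 0 XOR 1 XOR 2 = 3.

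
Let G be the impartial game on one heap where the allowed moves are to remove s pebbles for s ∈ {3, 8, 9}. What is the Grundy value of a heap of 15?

Build the Grundy sequence with g(k) = mex{g(k−s) : s ∈ {3, 8, 9}, s ≤ k}:
k:     0  1  2  3  4  5  6  7  8  9 10 11 12 13 14 15
g(k):  0  0  0  1  1  1  0  0  2  1  1  3  0  0  2  1
So g(15) = 1.

1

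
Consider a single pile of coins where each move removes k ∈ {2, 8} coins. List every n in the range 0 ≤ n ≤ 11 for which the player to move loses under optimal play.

0, 1, 4, 5, 10, 11

Grundy values for subtraction set {2, 8}:
g(0) = mex{} = 0
g(1) = mex{} = 0
g(2) = mex{0} = 1
g(3) = mex{0} = 1
g(4) = mex{1} = 0
g(5) = mex{1} = 0
g(6) = mex{0} = 1
g(7) = mex{0} = 1
g(8) = mex{0,1} = 2
g(9) = mex{0,1} = 2
g(10) = mex{1,2} = 0
g(11) = mex{1,2} = 0
The P-positions (g = 0) in 0..11 are 0, 1, 4, 5, 10, 11.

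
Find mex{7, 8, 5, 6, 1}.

0

0 is not in the set, so the mex is 0.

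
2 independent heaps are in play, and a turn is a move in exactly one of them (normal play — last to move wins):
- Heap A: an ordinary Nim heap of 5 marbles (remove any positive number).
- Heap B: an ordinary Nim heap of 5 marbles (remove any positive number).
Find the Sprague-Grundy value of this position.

0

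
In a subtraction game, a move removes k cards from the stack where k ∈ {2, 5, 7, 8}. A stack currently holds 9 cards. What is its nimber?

2

Grundy values for subtraction set {2, 5, 7, 8}:
k:     0  1  2  3  4  5  6  7  8  9
g(k):  0  0  1  1  0  2  1  3  2  2
So g(9) = 2.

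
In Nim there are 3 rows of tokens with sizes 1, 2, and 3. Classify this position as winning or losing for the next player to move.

Losing position

Nim-sum: 1 ^ 2 ^ 3 = 0.
The nim-sum is 0, so this is a P-position: the player to move is in a losing position under optimal play.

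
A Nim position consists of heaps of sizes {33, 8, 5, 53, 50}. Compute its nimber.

Compute the nim-sum pairwise:
33 ⊕ 8 = 41
41 ⊕ 5 = 44
44 ⊕ 53 = 25
25 ⊕ 50 = 43

43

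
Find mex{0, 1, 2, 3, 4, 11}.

The values 0, 1, 2, 3, 4 are all present; 5 is the first non-negative integer missing from the set.

5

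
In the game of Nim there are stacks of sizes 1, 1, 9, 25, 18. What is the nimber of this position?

2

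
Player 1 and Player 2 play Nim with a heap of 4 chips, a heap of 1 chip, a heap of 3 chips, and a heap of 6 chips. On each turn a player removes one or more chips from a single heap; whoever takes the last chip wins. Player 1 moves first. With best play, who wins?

Player 2 wins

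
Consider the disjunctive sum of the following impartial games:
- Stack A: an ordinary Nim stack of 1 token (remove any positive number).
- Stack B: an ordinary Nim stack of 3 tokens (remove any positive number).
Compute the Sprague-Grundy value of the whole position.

2

Stack A is a plain Nim stack of size 1, so its Grundy value is 1.
Stack B is a plain Nim stack of size 3, so its Grundy value is 3.
By the Sprague-Grundy theorem, the Grundy value of a sum of independent games is the XOR of the component values.
Combined value = 1 ⊕ 3 = 2.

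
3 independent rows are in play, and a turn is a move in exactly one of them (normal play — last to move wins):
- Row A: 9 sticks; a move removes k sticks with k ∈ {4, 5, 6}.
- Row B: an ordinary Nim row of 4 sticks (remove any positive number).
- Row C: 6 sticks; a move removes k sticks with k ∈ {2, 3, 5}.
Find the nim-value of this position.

5

For row A, compute g(0), g(1), … with moves {4, 5, 6}:
g(0) = mex{} = 0
g(1) = mex{} = 0
g(2) = mex{} = 0
g(3) = mex{} = 0
g(4) = mex{0} = 1
g(5) = mex{0} = 1
g(6) = mex{0} = 1
g(7) = mex{0} = 1
g(8) = mex{0,1} = 2
g(9) = mex{0,1} = 2
So g(9) = 2.
Row B is a plain Nim row of size 4, so its Grundy value is 4.
Grundy values for row C (subtraction set {2, 3, 5}):
k:     0  1  2  3  4  5  6
g(k):  0  0  1  1  2  2  3
So g(6) = 3.
The value of a disjunctive sum is the nim-sum of the parts.
Combined value = 2 XOR 4 XOR 3 = 5.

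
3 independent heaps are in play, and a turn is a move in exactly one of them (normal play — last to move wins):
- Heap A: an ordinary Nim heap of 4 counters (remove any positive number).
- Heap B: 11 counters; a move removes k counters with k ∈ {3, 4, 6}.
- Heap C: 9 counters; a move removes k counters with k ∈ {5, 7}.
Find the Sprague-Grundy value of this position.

5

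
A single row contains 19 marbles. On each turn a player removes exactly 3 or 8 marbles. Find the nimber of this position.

Compute g(0), g(1), … for moves {3, 8}:
k:     0  1  2  3  4  5  6  7  8  9 10 11 12 13 14 15 16 17 18 19
g(k):  0  0  0  1  1  1  0  0  2  1  1  0  0  0  1  1  1  0  0  2
So g(19) = 2.

2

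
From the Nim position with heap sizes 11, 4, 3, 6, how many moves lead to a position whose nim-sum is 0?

1

Compute the nim-sum pairwise:
11 XOR 4 = 15
15 XOR 3 = 12
12 XOR 6 = 10
The overall nim-sum is X = 10. A heap of size p has a winning move iff p XOR X < p (reduce it to p XOR X).
  11: 11 XOR 10 = 1 < 11 — winning move (to 1).
  4: 4 XOR 10 = 14 ≥ 4 — no move.
  3: 3 XOR 10 = 9 ≥ 3 — no move.
  6: 6 XOR 10 = 12 ≥ 6 — no move.
That gives 1 winning move.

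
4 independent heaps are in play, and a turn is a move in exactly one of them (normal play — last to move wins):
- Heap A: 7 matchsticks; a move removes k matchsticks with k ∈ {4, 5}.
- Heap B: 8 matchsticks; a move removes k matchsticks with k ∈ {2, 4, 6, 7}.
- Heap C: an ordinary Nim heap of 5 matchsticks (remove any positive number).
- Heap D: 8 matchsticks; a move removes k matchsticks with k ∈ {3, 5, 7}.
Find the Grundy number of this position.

2

For heap A, compute g(0), g(1), … with moves {4, 5}:
k:     0  1  2  3  4  5  6  7
g(k):  0  0  0  0  1  1  1  1
So g(7) = 1.
For heap B, compute g(0), g(1), … with moves {2, 4, 6, 7}:
k:     0  1  2  3  4  5  6  7  8
g(k):  0  0  1  1  2  2  3  3  4
So g(8) = 4.
Heap C is a plain Nim heap of size 5, so its Grundy value is 5.
Build the Grundy sequence for heap D with g(k) = mex{g(k−s) : s ∈ {3, 5, 7}, s ≤ k}:
g(0) = mex{} = 0
g(1) = mex{} = 0
g(2) = mex{} = 0
g(3) = mex{0} = 1
g(4) = mex{0} = 1
g(5) = mex{0} = 1
g(6) = mex{0,1} = 2
g(7) = mex{0,1} = 2
g(8) = mex{0,1} = 2
So g(8) = 2.
By the Sprague-Grundy theorem, the Grundy value of a sum of independent games is the XOR of the component values.
Combined value = 1 ⊕ 4 ⊕ 5 ⊕ 2 = 2.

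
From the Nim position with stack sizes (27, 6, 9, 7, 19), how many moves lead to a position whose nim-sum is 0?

0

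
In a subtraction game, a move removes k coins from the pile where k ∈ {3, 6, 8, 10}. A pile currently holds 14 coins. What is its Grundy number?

0

Grundy values for subtraction set {3, 6, 8, 10}:
g(0) = mex{} = 0
g(1) = mex{} = 0
g(2) = mex{} = 0
g(3) = mex{0} = 1
g(4) = mex{0} = 1
g(5) = mex{0} = 1
g(6) = mex{0,1} = 2
g(7) = mex{0,1} = 2
g(8) = mex{0,1} = 2
g(9) = mex{0,1,2} = 3
g(10) = mex{0,1,2} = 3
g(11) = mex{0,1,2} = 3
g(12) = mex{0,1,2,3} = 4
g(13) = mex{1,2,3} = 0
g(14) = mex{1,2,3} = 0
So g(14) = 0.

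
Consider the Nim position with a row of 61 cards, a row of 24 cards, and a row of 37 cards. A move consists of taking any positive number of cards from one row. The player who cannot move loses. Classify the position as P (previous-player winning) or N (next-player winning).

Compute the nim-sum pairwise:
61 XOR 24 = 37
37 XOR 37 = 0
The nim-sum is 0, so this is a P-position: the player to move is in a losing position under optimal play.

P-position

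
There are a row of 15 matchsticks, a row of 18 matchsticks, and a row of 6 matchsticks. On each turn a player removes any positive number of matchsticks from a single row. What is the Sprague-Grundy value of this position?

Compute the nim-sum pairwise:
15 XOR 18 = 29
29 XOR 6 = 27

27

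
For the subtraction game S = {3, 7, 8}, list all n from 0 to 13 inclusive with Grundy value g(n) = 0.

0, 1, 2, 6, 11, 12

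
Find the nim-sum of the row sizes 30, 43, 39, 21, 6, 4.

5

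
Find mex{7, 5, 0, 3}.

0 is in the set but 1 is not, so the mex is 1.

1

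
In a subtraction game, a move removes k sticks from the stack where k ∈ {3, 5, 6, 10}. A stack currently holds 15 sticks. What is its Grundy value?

Compute g(0), g(1), … for moves {3, 5, 6, 10}:
k:     0  1  2  3  4  5  6  7  8  9 10 11 12 13 14 15
g(k):  0  0  0  1  1  1  2  2  2  0  3  3  1  0  4  2
So g(15) = 2.

2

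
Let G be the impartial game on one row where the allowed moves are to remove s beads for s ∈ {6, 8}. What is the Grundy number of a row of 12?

2

Compute g(0), g(1), … for moves {6, 8}:
k:     0  1  2  3  4  5  6  7  8  9 10 11 12
g(k):  0  0  0  0  0  0  1  1  1  1  1  1  2
So g(12) = 2.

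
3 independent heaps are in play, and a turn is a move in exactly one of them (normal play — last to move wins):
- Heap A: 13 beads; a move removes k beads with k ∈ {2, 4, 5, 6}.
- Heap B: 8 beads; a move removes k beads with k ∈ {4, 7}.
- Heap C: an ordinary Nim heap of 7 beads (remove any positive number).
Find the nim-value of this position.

Build the Grundy sequence for heap A with g(k) = mex{g(k−s) : s ∈ {2, 4, 5, 6}, s ≤ k}:
g(0) = mex{} = 0
g(1) = mex{} = 0
g(2) = mex{0} = 1
g(3) = mex{0} = 1
g(4) = mex{0,1} = 2
g(5) = mex{0,1} = 2
g(6) = mex{0,1,2} = 3
g(7) = mex{0,1,2} = 3
g(8) = mex{1,2,3} = 0
g(9) = mex{1,2,3} = 0
g(10) = mex{0,2,3} = 1
g(11) = mex{0,2,3} = 1
g(12) = mex{0,1,3} = 2
g(13) = mex{0,1,3} = 2
So g(13) = 2.
Grundy values for heap B (subtraction set {4, 7}):
k:     0  1  2  3  4  5  6  7  8
g(k):  0  0  0  0  1  1  1  1  2
So g(8) = 2.
Heap C is a plain Nim heap of size 7, so its Grundy value is 7.
The value of a disjunctive sum is the nim-sum of the parts.
Combined value = 2 XOR 2 XOR 7 = 7.

7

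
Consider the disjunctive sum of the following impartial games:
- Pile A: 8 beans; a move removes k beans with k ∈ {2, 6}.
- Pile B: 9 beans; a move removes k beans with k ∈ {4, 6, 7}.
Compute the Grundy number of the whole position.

2

Grundy values for pile A (subtraction set {2, 6}):
g(0) = mex{} = 0
g(1) = mex{} = 0
g(2) = mex{0} = 1
g(3) = mex{0} = 1
g(4) = mex{1} = 0
g(5) = mex{1} = 0
g(6) = mex{0} = 1
g(7) = mex{0} = 1
g(8) = mex{1} = 0
So g(8) = 0.
Grundy values for pile B (subtraction set {4, 6, 7}):
k:     0  1  2  3  4  5  6  7  8  9
g(k):  0  0  0  0  1  1  1  1  2  2
So g(9) = 2.
By the Sprague-Grundy theorem, the Grundy value of a sum of independent games is the XOR of the component values.
Combined value = 0 ⊕ 2 = 2.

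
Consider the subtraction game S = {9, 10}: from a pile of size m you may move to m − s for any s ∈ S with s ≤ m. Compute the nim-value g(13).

Build the Grundy sequence with g(k) = mex{g(k−s) : s ∈ {9, 10}, s ≤ k}:
k:     0  1  2  3  4  5  6  7  8  9 10 11 12 13
g(k):  0  0  0  0  0  0  0  0  0  1  1  1  1  1
So g(13) = 1.

1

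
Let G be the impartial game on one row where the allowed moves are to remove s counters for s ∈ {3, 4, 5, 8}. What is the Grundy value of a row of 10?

3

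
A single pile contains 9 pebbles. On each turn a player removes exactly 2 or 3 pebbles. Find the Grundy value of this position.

2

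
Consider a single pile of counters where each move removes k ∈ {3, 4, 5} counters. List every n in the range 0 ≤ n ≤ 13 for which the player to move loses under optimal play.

0, 1, 2, 8, 9, 10

Grundy values for subtraction set {3, 4, 5}:
g(0) = mex{} = 0
g(1) = mex{} = 0
g(2) = mex{} = 0
g(3) = mex{0} = 1
g(4) = mex{0} = 1
g(5) = mex{0} = 1
g(6) = mex{0,1} = 2
g(7) = mex{0,1} = 2
g(8) = mex{1} = 0
g(9) = mex{1,2} = 0
g(10) = mex{1,2} = 0
g(11) = mex{0,2} = 1
g(12) = mex{0,2} = 1
g(13) = mex{0} = 1
The P-positions (g = 0) in 0..13 are 0, 1, 2, 8, 9, 10.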